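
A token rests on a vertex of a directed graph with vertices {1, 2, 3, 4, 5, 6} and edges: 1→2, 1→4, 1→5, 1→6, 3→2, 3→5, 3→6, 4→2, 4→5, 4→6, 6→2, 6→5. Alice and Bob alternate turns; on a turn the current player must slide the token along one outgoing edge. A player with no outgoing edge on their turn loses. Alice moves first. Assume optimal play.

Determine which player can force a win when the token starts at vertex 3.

Work bottom-up. With no move the player to move loses. Otherwise the position is W if at least one move leads to an L position for the opponent, and L if every move leads to a W.
Every edge goes from a vertex to one that appears earlier in the order 2, 5, 6, 3, 4, 1, so processing vertices in that order labels each vertex after all of its successors.
2: no outgoing edge → L
5: no outgoing edge → L
6: can move to 5, which is L ⇒ W
3: can move to 5, which is L ⇒ W
4: can move to 5, which is L ⇒ W
1: can move to 5, which is L ⇒ W
From 3 Alice can move to 5, reaching an L position.

Alice wins.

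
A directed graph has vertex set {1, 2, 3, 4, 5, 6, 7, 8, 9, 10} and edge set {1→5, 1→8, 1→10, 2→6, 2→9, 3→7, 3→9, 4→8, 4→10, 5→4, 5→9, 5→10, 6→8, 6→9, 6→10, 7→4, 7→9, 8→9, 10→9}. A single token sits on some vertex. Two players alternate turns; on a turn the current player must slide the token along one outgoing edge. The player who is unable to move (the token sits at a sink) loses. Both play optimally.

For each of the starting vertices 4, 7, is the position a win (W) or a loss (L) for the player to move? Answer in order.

4: L, 7: W

Work bottom-up. With no move the player to move loses. Otherwise the position is W if at least one move leads to an L position for the opponent, and L if every move leads to a W.
Every edge goes from a vertex to one that appears earlier in the order 9, 10, 8, 4, 7, 6, 2, 3, 5, 1, so processing vertices in that order labels each vertex after all of its successors.
9: no outgoing edge → L
10: can move to 9, which is L ⇒ W
8: can move to 9, which is L ⇒ W
4: moves to 8(W), 10(W); every one is W ⇒ L
7: can move to 4, which is L ⇒ W
6: can move to 9, which is L ⇒ W
2: can move to 9, which is L ⇒ W
3: can move to 9, which is L ⇒ W
5: can move to 4, which is L ⇒ W
1: moves to 5(W), 8(W), 10(W); every one is W ⇒ L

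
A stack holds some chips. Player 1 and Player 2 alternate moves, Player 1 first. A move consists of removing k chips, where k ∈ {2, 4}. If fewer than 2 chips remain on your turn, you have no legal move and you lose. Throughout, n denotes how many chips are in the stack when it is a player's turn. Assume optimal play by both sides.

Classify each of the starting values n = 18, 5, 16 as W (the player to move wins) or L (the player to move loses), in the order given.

18: L, 5: W, 16: W

Classify positions by backward induction: terminal positions (no move available) are L. From any other position, the mover wins iff some move reaches an L.
n=0: no move → L
n=1: no move → L
n=2: W (go to 0, an L position)
n=3: W (go to 1, an L position)
n=4: W (go to 0, an L position)
n=5: W (go to 1, an L position)
n=6: L (options 4(W), 2(W) are all W)
n=7: L (options 5(W), 3(W) are all W)
n=8: W (go to 6, an L position)
n=9: W (go to 7, an L position)
n=10: W (go to 6, an L position)
n=11: W (go to 7, an L position)
n=12: L (options 10(W), 8(W) are all W)
n=13: L (options 11(W), 9(W) are all W)
n=14: W (go to 12, an L position)
n=15: W (go to 13, an L position)
n=16: W (go to 12, an L position)
n=17: W (go to 13, an L position)
n=18: L (options 16(W), 14(W) are all W)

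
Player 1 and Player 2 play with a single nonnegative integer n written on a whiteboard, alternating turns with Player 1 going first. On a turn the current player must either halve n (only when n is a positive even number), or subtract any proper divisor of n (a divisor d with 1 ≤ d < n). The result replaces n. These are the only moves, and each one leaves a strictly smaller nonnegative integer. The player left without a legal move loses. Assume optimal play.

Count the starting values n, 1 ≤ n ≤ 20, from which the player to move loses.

10

Build the W/L table. Terminal = L. A non-terminal position is W if it has a move to some L; otherwise it is L.
n=0: no move → L
n=1: no move → L
n=2: reaches L-position 1 → W
n=3: only reaches 2(W), which is W → L
n=4: reaches L-position 3 → W
n=5: only reaches 4(W), which is W → L
n=6: reaches L-position 3 → W
n=7: only reaches 6(W), which is W → L
n=8: reaches L-position 7 → W
n=9: only reaches 6(W), 8(W), all W → L
n=10: reaches L-position 5 → W
n=11: only reaches 10(W), which is W → L
n=12: reaches L-position 9 → W
n=13: only reaches 12(W), which is W → L
n=14: reaches L-position 7 → W
n=15: only reaches 10(W), 12(W), 14(W), all W → L
n=16: reaches L-position 15 → W
n=17: only reaches 16(W), which is W → L
n=18: reaches L-position 9 → W
n=19: only reaches 18(W), which is W → L
n=20: reaches L-position 15 → W
L entries with 1 ≤ n ≤ 20 (n=0 is outside the asked range and is not counted): n = 1, 3, 5, 7, 9, 11, 13, 15, 17, 19; that makes 10.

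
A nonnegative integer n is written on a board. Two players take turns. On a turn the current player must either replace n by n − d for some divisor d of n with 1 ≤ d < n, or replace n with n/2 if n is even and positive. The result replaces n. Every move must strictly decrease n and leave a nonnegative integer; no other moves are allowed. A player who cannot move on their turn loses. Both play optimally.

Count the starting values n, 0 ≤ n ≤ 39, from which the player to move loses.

Classify positions by backward induction: terminal positions (no move available) are L. From any other position, the mover wins iff some move reaches an L.
n=0: no move → L
n=1: no move → L
n=2: can move to 1, which is L ⇒ W
n=3: the only move is to 2(W), a W ⇒ L
n=4: can move to 3, which is L ⇒ W
n=5: the only move is to 4(W), a W ⇒ L
n=6: can move to 3, which is L ⇒ W
n=7: the only move is to 6(W), a W ⇒ L
n=8: can move to 7, which is L ⇒ W
n=9: moves to 6(W), 8(W); every one is W ⇒ L
n=10: can move to 5, which is L ⇒ W
n=11: the only move is to 10(W), a W ⇒ L
n=12: can move to 9, which is L ⇒ W
n=13: the only move is to 12(W), a W ⇒ L
n=14: can move to 7, which is L ⇒ W
n=15: moves to 10(W), 12(W), 14(W); every one is W ⇒ L
n=16: can move to 15, which is L ⇒ W
n=17: the only move is to 16(W), a W ⇒ L
n=18: can move to 9, which is L ⇒ W
n=19: the only move is to 18(W), a W ⇒ L
n=20: can move to 15, which is L ⇒ W
n=21: moves to 14(W), 18(W), 20(W); every one is W ⇒ L
n=22: can move to 11, which is L ⇒ W
n=23: the only move is to 22(W), a W ⇒ L
n=24: can move to 21, which is L ⇒ W
n=25: moves to 20(W), 24(W); every one is W ⇒ L
n=26: can move to 13, which is L ⇒ W
n=27: moves to 18(W), 24(W), 26(W); every one is W ⇒ L
n=28: can move to 21, which is L ⇒ W
n=29: the only move is to 28(W), a W ⇒ L
n=30: can move to 15, which is L ⇒ W
n=31: the only move is to 30(W), a W ⇒ L
n=32: can move to 31, which is L ⇒ W
n=33: moves to 22(W), 30(W), 32(W); every one is W ⇒ L
n=34: can move to 17, which is L ⇒ W
n=35: moves to 28(W), 30(W), 34(W); every one is W ⇒ L
n=36: can move to 27, which is L ⇒ W
n=37: the only move is to 36(W), a W ⇒ L
n=38: can move to 19, which is L ⇒ W
n=39: moves to 26(W), 36(W), 38(W); every one is W ⇒ L
L entries with 0 ≤ n ≤ 39: n = 0, 1, 3, 5, 7, 9, 11, 13, 15, 17, 19, 21, 23, 25, 27, 29, 31, 33, 35, 37, 39; that makes 21.

21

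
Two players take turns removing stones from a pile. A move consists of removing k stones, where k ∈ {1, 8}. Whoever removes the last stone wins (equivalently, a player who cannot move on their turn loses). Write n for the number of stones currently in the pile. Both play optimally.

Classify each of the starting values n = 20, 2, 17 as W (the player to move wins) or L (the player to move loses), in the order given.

20: L, 2: L, 17: W

Work bottom-up. With no move the player to move loses. Otherwise the position is W if at least one move leads to an L position for the opponent, and L if every move leads to a W.
n=0: no move → L
n=1: reaches L-position 0 → W
n=2: only reaches 1(W), which is W → L
n=3: reaches L-position 2 → W
n=4: only reaches 3(W), which is W → L
n=5: reaches L-position 4 → W
n=6: only reaches 5(W), which is W → L
n=7: reaches L-position 6 → W
n=8: reaches L-position 0 → W
n=9: only reaches 8(W), 1(W), all W → L
n=10: reaches L-position 9 → W
n=11: only reaches 10(W), 3(W), all W → L
n=12: reaches L-position 11 → W
n=13: only reaches 12(W), 5(W), all W → L
n=14: reaches L-position 13 → W
n=15: only reaches 14(W), 7(W), all W → L
n=16: reaches L-position 15 → W
n=17: reaches L-position 9 → W
n=18: only reaches 17(W), 10(W), all W → L
n=19: reaches L-position 18 → W
n=20: only reaches 19(W), 12(W), all W → L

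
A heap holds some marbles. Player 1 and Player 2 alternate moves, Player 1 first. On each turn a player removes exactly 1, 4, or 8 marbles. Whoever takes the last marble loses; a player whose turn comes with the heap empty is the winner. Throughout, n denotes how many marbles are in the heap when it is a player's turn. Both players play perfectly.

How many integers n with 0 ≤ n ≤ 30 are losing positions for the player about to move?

Build the W/L table. Terminal = W. A non-terminal position is W if it has a move to some L; otherwise it is L.
n=0: no move; the opponent has just taken the last marble and therefore loses → W
n=1: the only move is to 0(W), a W ⇒ L
n=2: can move to 1, which is L ⇒ W
n=3: the only move is to 2(W), a W ⇒ L
n=4: can move to 3, which is L ⇒ W
n=5: can move to 1, which is L ⇒ W
n=6: moves to 5(W), 2(W); every one is W ⇒ L
n=7: can move to 6, which is L ⇒ W
n=8: moves to 7(W), 4(W), 0(W); every one is W ⇒ L
n=9: can move to 8, which is L ⇒ W
n=10: can move to 6, which is L ⇒ W
n=11: can move to 3, which is L ⇒ W
n=12: can move to 8, which is L ⇒ W
n=13: moves to 12(W), 9(W), 5(W); every one is W ⇒ L
n=14: can move to 13, which is L ⇒ W
n=15: moves to 14(W), 11(W), 7(W); every one is W ⇒ L
n=16: can move to 15, which is L ⇒ W
n=17: can move to 13, which is L ⇒ W
n=18: moves to 17(W), 14(W), 10(W); every one is W ⇒ L
n=19: can move to 18, which is L ⇒ W
n=20: moves to 19(W), 16(W), 12(W); every one is W ⇒ L
n=21: can move to 20, which is L ⇒ W
n=22: can move to 18, which is L ⇒ W
n=23: can move to 15, which is L ⇒ W
n=24: can move to 20, which is L ⇒ W
n=25: moves to 24(W), 21(W), 17(W); every one is W ⇒ L
n=26: can move to 25, which is L ⇒ W
n=27: moves to 26(W), 23(W), 19(W); every one is W ⇒ L
n=28: can move to 27, which is L ⇒ W
n=29: can move to 25, which is L ⇒ W
n=30: moves to 29(W), 26(W), 22(W); every one is W ⇒ L
L entries with 0 ≤ n ≤ 30: n = 1, 3, 6, 8, 13, 15, 18, 20, 25, 27, 30; that makes 11.

11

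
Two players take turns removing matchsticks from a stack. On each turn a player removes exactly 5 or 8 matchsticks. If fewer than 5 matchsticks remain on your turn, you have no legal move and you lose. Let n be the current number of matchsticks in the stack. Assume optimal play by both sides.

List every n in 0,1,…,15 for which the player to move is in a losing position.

Compute win/loss labels from the base case upward. A position with no move is L. Any other position is W if it can reach an L in one move, else L.
n=0: no move → L
n=1: no move → L
n=2: no move → L
n=3: no move → L
n=4: no move → L
n=5: W (go to 0, an L position)
n=6: W (go to 1, an L position)
n=7: W (go to 2, an L position)
n=8: W (go to 3, an L position)
n=9: W (go to 4, an L position)
n=10: W (go to 2, an L position)
n=11: W (go to 3, an L position)
n=12: W (go to 4, an L position)
n=13: L (options 8(W), 5(W) are all W)
n=14: L (options 9(W), 6(W) are all W)
n=15: L (options 10(W), 7(W) are all W)
Reading off the rows marked L gives the requested list; there are 8 such values of n.

0, 1, 2, 3, 4, 13, 14, 15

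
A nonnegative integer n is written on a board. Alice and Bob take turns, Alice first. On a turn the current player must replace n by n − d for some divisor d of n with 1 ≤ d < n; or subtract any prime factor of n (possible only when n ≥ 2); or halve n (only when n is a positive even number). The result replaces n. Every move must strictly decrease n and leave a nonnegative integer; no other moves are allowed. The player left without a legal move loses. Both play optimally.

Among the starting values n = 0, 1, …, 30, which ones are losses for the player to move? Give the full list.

0, 1, 4, 9, 14, 20, 26

Use the standard recursion: the mover loses at a terminal position; elsewhere, the mover wins exactly when some move hands the opponent an L position.
n=0: no move → L
n=1: no move → L
n=2: reaches L-position 0 → W
n=3: reaches L-position 0 → W
n=4: only reaches 2(W), 3(W), all W → L
n=5: reaches L-position 0 → W
n=6: reaches L-position 4 → W
n=7: reaches L-position 0 → W
n=8: reaches L-position 4 → W
n=9: only reaches 6(W), 8(W), all W → L
n=10: reaches L-position 9 → W
n=11: reaches L-position 0 → W
n=12: reaches L-position 9 → W
n=13: reaches L-position 0 → W
n=14: only reaches 7(W), 12(W), 13(W), all W → L
n=15: reaches L-position 14 → W
n=16: reaches L-position 14 → W
n=17: reaches L-position 0 → W
n=18: reaches L-position 9 → W
n=19: reaches L-position 0 → W
n=20: only reaches 10(W), 15(W), 16(W), 18(W), 19(W), all W → L
n=21: reaches L-position 14 → W
n=22: reaches L-position 20 → W
n=23: reaches L-position 0 → W
n=24: reaches L-position 20 → W
n=25: reaches L-position 20 → W
n=26: only reaches 13(W), 24(W), 25(W), all W → L
n=27: reaches L-position 26 → W
n=28: reaches L-position 14 → W
n=29: reaches L-position 0 → W
n=30: reaches L-position 20 → W
Reading off the rows marked L gives the requested list; there are 7 such values of n.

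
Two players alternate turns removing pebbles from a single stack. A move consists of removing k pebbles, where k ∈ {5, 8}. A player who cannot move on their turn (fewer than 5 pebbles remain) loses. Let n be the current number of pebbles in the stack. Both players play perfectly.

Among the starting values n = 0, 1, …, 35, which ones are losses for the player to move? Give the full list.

Compute win/loss labels from the base case upward. A position with no move is L. Any other position is W if it can reach an L in one move, else L.
n=0: no move → L
n=1: no move → L
n=2: no move → L
n=3: no move → L
n=4: no move → L
n=5: can move to 0, which is L ⇒ W
n=6: can move to 1, which is L ⇒ W
n=7: can move to 2, which is L ⇒ W
n=8: can move to 3, which is L ⇒ W
n=9: can move to 4, which is L ⇒ W
n=10: can move to 2, which is L ⇒ W
n=11: can move to 3, which is L ⇒ W
n=12: can move to 4, which is L ⇒ W
n=13: moves to 8(W), 5(W); every one is W ⇒ L
n=14: moves to 9(W), 6(W); every one is W ⇒ L
n=15: moves to 10(W), 7(W); every one is W ⇒ L
n=16: moves to 11(W), 8(W); every one is W ⇒ L
n=17: moves to 12(W), 9(W); every one is W ⇒ L
n=18: can move to 13, which is L ⇒ W
n=19: can move to 14, which is L ⇒ W
n=20: can move to 15, which is L ⇒ W
n=21: can move to 16, which is L ⇒ W
n=22: can move to 17, which is L ⇒ W
n=23: can move to 15, which is L ⇒ W
n=24: can move to 16, which is L ⇒ W
n=25: can move to 17, which is L ⇒ W
n=26: moves to 21(W), 18(W); every one is W ⇒ L
n=27: moves to 22(W), 19(W); every one is W ⇒ L
n=28: moves to 23(W), 20(W); every one is W ⇒ L
n=29: moves to 24(W), 21(W); every one is W ⇒ L
n=30: moves to 25(W), 22(W); every one is W ⇒ L
n=31: can move to 26, which is L ⇒ W
n=32: can move to 27, which is L ⇒ W
n=33: can move to 28, which is L ⇒ W
n=34: can move to 29, which is L ⇒ W
n=35: can move to 30, which is L ⇒ W
Reading off the rows marked L gives the requested list; there are 15 such values of n.

0, 1, 2, 3, 4, 13, 14, 15, 16, 17, 26, 27, 28, 29, 30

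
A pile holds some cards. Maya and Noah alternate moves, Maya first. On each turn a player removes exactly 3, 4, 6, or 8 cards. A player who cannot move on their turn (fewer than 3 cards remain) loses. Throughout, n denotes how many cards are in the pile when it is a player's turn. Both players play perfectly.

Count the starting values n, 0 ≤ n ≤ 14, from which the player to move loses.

Label each position W (a win for the player to move) or L (a loss). A position with no legal move is L; any other position is W exactly when some move reaches an L, and L when every move reaches a W.
n=0: no move → L
n=1: no move → L
n=2: no move → L
n=3: can move to 0, which is L ⇒ W
n=4: can move to 1, which is L ⇒ W
n=5: can move to 2, which is L ⇒ W
n=6: can move to 2, which is L ⇒ W
n=7: can move to 1, which is L ⇒ W
n=8: can move to 2, which is L ⇒ W
n=9: can move to 1, which is L ⇒ W
n=10: can move to 2, which is L ⇒ W
n=11: moves to 8(W), 7(W), 5(W), 3(W); every one is W ⇒ L
n=12: moves to 9(W), 8(W), 6(W), 4(W); every one is W ⇒ L
n=13: moves to 10(W), 9(W), 7(W), 5(W); every one is W ⇒ L
n=14: can move to 11, which is L ⇒ W
L entries with 0 ≤ n ≤ 14: n = 0, 1, 2, 11, 12, 13; that makes 6.

6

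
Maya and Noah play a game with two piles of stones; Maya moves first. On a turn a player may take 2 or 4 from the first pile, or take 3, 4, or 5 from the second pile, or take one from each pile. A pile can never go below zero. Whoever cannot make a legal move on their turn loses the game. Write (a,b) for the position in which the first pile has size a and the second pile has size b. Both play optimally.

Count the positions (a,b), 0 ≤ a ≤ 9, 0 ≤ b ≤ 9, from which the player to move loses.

36

Compute win/loss labels from the base case upward. A position with no move is L. Any other position is W if it can reach an L in one move, else L.
Every move lowers a or b (never raises either), so fill the grid row by row in increasing a, and left to right within a row: each cell's successors are then already labelled.
      b=0  b=1  b=2  b=3  b=4  b=5  b=6  b=7  b=8  b=9
a=0:    L    L    L    W    W    W    W    W    L    L
a=1:    L    W    W    W    W    W    L    L    L    W
a=2:    W    W    W    L    L    L    W    W    W    W
a=3:    W    L    L    L    W    W    W    W    W    L
a=4:    W    W    W    W    W    W    L    L    W    W
a=5:    W    W    W    W    L    L    W    W    W    W
a=6:    L    L    L    W    W    W    W    W    L    L
a=7:    L    W    W    W    W    W    L    L    L    W
a=8:    W    W    W    L    L    L    W    W    W    W
a=9:    W    L    L    L    W    W    W    W    W    L
Cells with no legal move (terminal, hence L): (0,0), (0,1), (0,2), (1,0).
The remaining L cells, each justified by listing all of its moves:
(0,8): →(0,5)(W), (0,4)(W), (0,3)(W) — all W, so L
(0,9): →(0,6)(W), (0,5)(W), (0,4)(W) — all W, so L
(1,6): →(1,3)(W), (1,2)(W), (1,1)(W), (0,5)(W) — all W, so L
(1,7): →(1,4)(W), (1,3)(W), (1,2)(W), (0,6)(W) — all W, so L
(1,8): →(1,5)(W), (1,4)(W), (1,3)(W), (0,7)(W) — all W, so L
(2,3): →(0,3)(W), (2,0)(W), (1,2)(W) — all W, so L
(2,4): →(0,4)(W), (2,1)(W), (2,0)(W), (1,3)(W) — all W, so L
(2,5): →(0,5)(W), (2,2)(W), (2,1)(W), (2,0)(W), (1,4)(W) — all W, so L
(3,1): →(1,1)(W), (2,0)(W) — all W, so L
(3,2): →(1,2)(W), (2,1)(W) — all W, so L
(3,3): →(1,3)(W), (3,0)(W), (2,2)(W) — all W, so L
(3,9): →(1,9)(W), (3,6)(W), (3,5)(W), (3,4)(W), (2,8)(W) — all W, so L
(4,6): →(2,6)(W), (0,6)(W), (4,3)(W), (4,2)(W), (4,1)(W), (3,5)(W) — all W, so L
(4,7): →(2,7)(W), (0,7)(W), (4,4)(W), (4,3)(W), (4,2)(W), (3,6)(W) — all W, so L
(5,4): →(3,4)(W), (1,4)(W), (5,1)(W), (5,0)(W), (4,3)(W) — all W, so L
(5,5): →(3,5)(W), (1,5)(W), (5,2)(W), (5,1)(W), (5,0)(W), (4,4)(W) — all W, so L
(6,0): →(4,0)(W), (2,0)(W) — all W, so L
(6,1): →(4,1)(W), (2,1)(W), (5,0)(W) — all W, so L
(6,2): →(4,2)(W), (2,2)(W), (5,1)(W) — all W, so L
(6,8): →(4,8)(W), (2,8)(W), (6,5)(W), (6,4)(W), (6,3)(W), (5,7)(W) — all W, so L
(6,9): →(4,9)(W), (2,9)(W), (6,6)(W), (6,5)(W), (6,4)(W), (5,8)(W) — all W, so L
(7,0): →(5,0)(W), (3,0)(W) — all W, so L
(7,6): →(5,6)(W), (3,6)(W), (7,3)(W), (7,2)(W), (7,1)(W), (6,5)(W) — all W, so L
(7,7): →(5,7)(W), (3,7)(W), (7,4)(W), (7,3)(W), (7,2)(W), (6,6)(W) — all W, so L
(7,8): →(5,8)(W), (3,8)(W), (7,5)(W), (7,4)(W), (7,3)(W), (6,7)(W) — all W, so L
(8,3): →(6,3)(W), (4,3)(W), (8,0)(W), (7,2)(W) — all W, so L
(8,4): →(6,4)(W), (4,4)(W), (8,1)(W), (8,0)(W), (7,3)(W) — all W, so L
(8,5): →(6,5)(W), (4,5)(W), (8,2)(W), (8,1)(W), (8,0)(W), (7,4)(W) — all W, so L
(9,1): →(7,1)(W), (5,1)(W), (8,0)(W) — all W, so L
(9,2): →(7,2)(W), (5,2)(W), (8,1)(W) — all W, so L
(9,3): →(7,3)(W), (5,3)(W), (9,0)(W), (8,2)(W) — all W, so L
(9,9): →(7,9)(W), (5,9)(W), (9,6)(W), (9,5)(W), (9,4)(W), (8,8)(W) — all W, so L
Every other cell has at least one move into one of the L cells above, so it is W.
L cells per row: a=0: 5, a=1: 4, a=2: 3, a=3: 4, a=4: 2, a=5: 2, a=6: 5, a=7: 4, a=8: 3, a=9: 4; total 36.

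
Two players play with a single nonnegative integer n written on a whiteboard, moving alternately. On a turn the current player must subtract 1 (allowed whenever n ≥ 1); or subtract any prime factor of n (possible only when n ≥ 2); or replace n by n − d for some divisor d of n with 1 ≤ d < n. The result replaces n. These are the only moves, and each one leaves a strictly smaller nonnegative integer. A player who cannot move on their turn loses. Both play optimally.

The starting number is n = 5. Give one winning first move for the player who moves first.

Use the standard recursion: the mover loses at a terminal position; elsewhere, the mover wins exactly when some move hands the opponent an L position.
n=0: no move → L
n=1: can move to 0, which is L ⇒ W
n=2: can move to 0, which is L ⇒ W
n=3: can move to 0, which is L ⇒ W
n=4: moves to 2(W), 3(W); every one is W ⇒ L
n=5: can move to 0, which is L ⇒ W
From 5, the L positions reachable in one move are: 0, 4. Any move reaching one of these is winning.

Move to 0.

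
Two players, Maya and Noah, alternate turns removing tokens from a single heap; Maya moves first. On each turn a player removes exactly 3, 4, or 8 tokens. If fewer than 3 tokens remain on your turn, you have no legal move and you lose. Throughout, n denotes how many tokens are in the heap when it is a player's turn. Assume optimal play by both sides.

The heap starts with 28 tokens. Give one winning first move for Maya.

Remove 3, leaving 25.

Label each position W (a win for the player to move) or L (a loss). A position with no legal move is L; any other position is W exactly when some move reaches an L, and L when every move reaches a W.
n=0: no move → L
n=1: no move → L
n=2: no move → L
n=3: can move to 0, which is L ⇒ W
n=4: can move to 1, which is L ⇒ W
n=5: can move to 2, which is L ⇒ W
n=6: can move to 2, which is L ⇒ W
n=7: moves to 4(W), 3(W); every one is W ⇒ L
n=8: can move to 0, which is L ⇒ W
n=9: can move to 1, which is L ⇒ W
n=10: can move to 7, which is L ⇒ W
n=11: can move to 7, which is L ⇒ W
n=12: moves to 9(W), 8(W), 4(W); every one is W ⇒ L
n=13: moves to 10(W), 9(W), 5(W); every one is W ⇒ L
n=14: moves to 11(W), 10(W), 6(W); every one is W ⇒ L
n=15: can move to 12, which is L ⇒ W
n=16: can move to 13, which is L ⇒ W
n=17: can move to 14, which is L ⇒ W
n=18: can move to 14, which is L ⇒ W
n=19: moves to 16(W), 15(W), 11(W); every one is W ⇒ L
n=20: can move to 12, which is L ⇒ W
n=21: can move to 13, which is L ⇒ W
n=22: can move to 19, which is L ⇒ W
n=23: can move to 19, which is L ⇒ W
n=24: moves to 21(W), 20(W), 16(W); every one is W ⇒ L
n=25: moves to 22(W), 21(W), 17(W); every one is W ⇒ L
n=26: moves to 23(W), 22(W), 18(W); every one is W ⇒ L
n=27: can move to 24, which is L ⇒ W
n=28: can move to 25, which is L ⇒ W
From 28, the L positions reachable in one move are: 25, 24. Any move reaching one of these is winning.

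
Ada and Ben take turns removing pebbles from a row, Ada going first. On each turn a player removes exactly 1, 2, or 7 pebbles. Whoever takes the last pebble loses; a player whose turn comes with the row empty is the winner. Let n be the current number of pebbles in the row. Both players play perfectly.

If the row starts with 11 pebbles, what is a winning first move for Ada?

Remove 1, leaving 10.

Use the standard recursion: the mover wins at a terminal position; elsewhere, the mover wins exactly when some move hands the opponent an L position.
n=0: no move; the opponent has just taken the last pebble and therefore loses → W
n=1: the only move is to 0(W), a W ⇒ L
n=2: can move to 1, which is L ⇒ W
n=3: can move to 1, which is L ⇒ W
n=4: moves to 3(W), 2(W); every one is W ⇒ L
n=5: can move to 4, which is L ⇒ W
n=6: can move to 4, which is L ⇒ W
n=7: moves to 6(W), 5(W), 0(W); every one is W ⇒ L
n=8: can move to 7, which is L ⇒ W
n=9: can move to 7, which is L ⇒ W
n=10: moves to 9(W), 8(W), 3(W); every one is W ⇒ L
n=11: can move to 10, which is L ⇒ W
From 11, the L positions reachable in one move are: 10, 4. Any move reaching one of these is winning.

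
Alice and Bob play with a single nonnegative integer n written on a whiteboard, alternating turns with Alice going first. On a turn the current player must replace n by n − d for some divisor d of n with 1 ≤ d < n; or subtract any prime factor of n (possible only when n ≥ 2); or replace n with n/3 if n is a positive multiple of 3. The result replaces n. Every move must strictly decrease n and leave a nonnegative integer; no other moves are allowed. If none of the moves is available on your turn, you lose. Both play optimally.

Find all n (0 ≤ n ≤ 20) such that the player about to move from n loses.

Classify positions by backward induction: terminal positions (no move available) are L. From any other position, the mover wins iff some move reaches an L.
n=0: no move → L
n=1: no move → L
n=2: reaches L-position 0 → W
n=3: reaches L-position 0 → W
n=4: only reaches 2(W), 3(W), all W → L
n=5: reaches L-position 0 → W
n=6: reaches L-position 4 → W
n=7: reaches L-position 0 → W
n=8: reaches L-position 4 → W
n=9: only reaches 3(W), 6(W), 8(W), all W → L
n=10: reaches L-position 9 → W
n=11: reaches L-position 0 → W
n=12: reaches L-position 4 → W
n=13: reaches L-position 0 → W
n=14: only reaches 7(W), 12(W), 13(W), all W → L
n=15: reaches L-position 14 → W
n=16: reaches L-position 14 → W
n=17: reaches L-position 0 → W
n=18: reaches L-position 9 → W
n=19: reaches L-position 0 → W
n=20: only reaches 10(W), 15(W), 16(W), 18(W), 19(W), all W → L
The losing starting values of n are exactly the entries labelled L in this table (6 of them).

0, 1, 4, 9, 14, 20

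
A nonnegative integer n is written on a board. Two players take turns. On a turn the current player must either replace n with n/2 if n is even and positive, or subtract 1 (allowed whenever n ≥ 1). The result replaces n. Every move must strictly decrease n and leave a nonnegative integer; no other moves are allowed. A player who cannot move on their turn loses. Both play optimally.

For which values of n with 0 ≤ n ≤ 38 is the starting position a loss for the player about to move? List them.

0, 2, 5, 7, 9, 11, 13, 15, 17, 19, 21, 23, 25, 27, 29, 31, 33, 35, 37

Use the standard recursion: the mover loses at a terminal position; elsewhere, the mover wins exactly when some move hands the opponent an L position.
n=0: no move → L
n=1: W (go to 0, an L position)
n=2: L (sole option 1(W) is W)
n=3: W (go to 2, an L position)
n=4: W (go to 2, an L position)
n=5: L (sole option 4(W) is W)
n=6: W (go to 5, an L position)
n=7: L (sole option 6(W) is W)
n=8: W (go to 7, an L position)
n=9: L (sole option 8(W) is W)
n=10: W (go to 5, an L position)
n=11: L (sole option 10(W) is W)
n=12: W (go to 11, an L position)
n=13: L (sole option 12(W) is W)
n=14: W (go to 7, an L position)
n=15: L (sole option 14(W) is W)
n=16: W (go to 15, an L position)
n=17: L (sole option 16(W) is W)
n=18: W (go to 9, an L position)
n=19: L (sole option 18(W) is W)
n=20: W (go to 19, an L position)
n=21: L (sole option 20(W) is W)
n=22: W (go to 11, an L position)
n=23: L (sole option 22(W) is W)
n=24: W (go to 23, an L position)
n=25: L (sole option 24(W) is W)
n=26: W (go to 13, an L position)
n=27: L (sole option 26(W) is W)
n=28: W (go to 27, an L position)
n=29: L (sole option 28(W) is W)
n=30: W (go to 15, an L position)
n=31: L (sole option 30(W) is W)
n=32: W (go to 31, an L position)
n=33: L (sole option 32(W) is W)
n=34: W (go to 17, an L position)
n=35: L (sole option 34(W) is W)
n=36: W (go to 35, an L position)
n=37: L (sole option 36(W) is W)
n=38: W (go to 19, an L position)
The losing starting values of n are exactly the entries labelled L in this table (19 of them).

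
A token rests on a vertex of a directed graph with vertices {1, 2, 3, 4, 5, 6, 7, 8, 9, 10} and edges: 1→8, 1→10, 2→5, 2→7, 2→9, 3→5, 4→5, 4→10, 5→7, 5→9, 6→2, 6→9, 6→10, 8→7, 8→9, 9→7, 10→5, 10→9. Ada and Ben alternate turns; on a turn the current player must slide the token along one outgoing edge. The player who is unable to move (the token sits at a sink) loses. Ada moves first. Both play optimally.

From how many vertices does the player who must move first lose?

3

Classify positions by backward induction: terminal positions (no move available) are L. From any other position, the mover wins iff some move reaches an L.
Every edge goes from a vertex to one that appears earlier in the order 7, 9, 5, 2, 8, 10, 6, 4, 3, 1, so processing vertices in that order labels each vertex after all of its successors.
7: no outgoing edge → L
9: →7(L), so W
5: →7(L), so W
2: →7(L), so W
8: →7(L), so W
10: →5(W), 9(W) — all W, so L
6: →10(L), so W
4: →10(L), so W
3: →5(W) only, which is W, so L
1: →10(L), so W
The L vertices are 3, 7, 10; that is 3 in all.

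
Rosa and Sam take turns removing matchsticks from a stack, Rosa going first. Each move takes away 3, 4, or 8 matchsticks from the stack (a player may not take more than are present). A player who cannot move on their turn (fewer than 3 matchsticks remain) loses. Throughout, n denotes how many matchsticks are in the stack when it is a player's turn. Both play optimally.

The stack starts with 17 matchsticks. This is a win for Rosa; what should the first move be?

Remove 3, leaving 14.

Work bottom-up. With no move the player to move loses. Otherwise the position is W if at least one move leads to an L position for the opponent, and L if every move leads to a W.
n=0: no move → L
n=1: no move → L
n=2: no move → L
n=3: W (go to 0, an L position)
n=4: W (go to 1, an L position)
n=5: W (go to 2, an L position)
n=6: W (go to 2, an L position)
n=7: L (options 4(W), 3(W) are all W)
n=8: W (go to 0, an L position)
n=9: W (go to 1, an L position)
n=10: W (go to 7, an L position)
n=11: W (go to 7, an L position)
n=12: L (options 9(W), 8(W), 4(W) are all W)
n=13: L (options 10(W), 9(W), 5(W) are all W)
n=14: L (options 11(W), 10(W), 6(W) are all W)
n=15: W (go to 12, an L position)
n=16: W (go to 13, an L position)
n=17: W (go to 14, an L position)
From 17, the L positions reachable in one move are: 14, 13. Any move reaching one of these is winning.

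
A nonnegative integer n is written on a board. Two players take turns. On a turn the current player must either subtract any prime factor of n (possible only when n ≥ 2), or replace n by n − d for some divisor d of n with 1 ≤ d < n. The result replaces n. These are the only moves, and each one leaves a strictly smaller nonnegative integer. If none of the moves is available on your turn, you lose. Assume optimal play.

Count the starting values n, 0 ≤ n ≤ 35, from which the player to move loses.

9

Compute win/loss labels from the base case upward. A position with no move is L. Any other position is W if it can reach an L in one move, else L.
n=0: no move → L
n=1: no move → L
n=2: W (go to 0, an L position)
n=3: W (go to 0, an L position)
n=4: L (options 2(W), 3(W) are all W)
n=5: W (go to 0, an L position)
n=6: W (go to 4, an L position)
n=7: W (go to 0, an L position)
n=8: W (go to 4, an L position)
n=9: L (options 6(W), 8(W) are all W)
n=10: W (go to 9, an L position)
n=11: W (go to 0, an L position)
n=12: W (go to 9, an L position)
n=13: W (go to 0, an L position)
n=14: L (options 7(W), 12(W), 13(W) are all W)
n=15: W (go to 14, an L position)
n=16: W (go to 14, an L position)
n=17: W (go to 0, an L position)
n=18: W (go to 9, an L position)
n=19: W (go to 0, an L position)
n=20: L (options 10(W), 15(W), 16(W), 18(W), 19(W) are all W)
n=21: W (go to 14, an L position)
n=22: W (go to 20, an L position)
n=23: W (go to 0, an L position)
n=24: W (go to 20, an L position)
n=25: W (go to 20, an L position)
n=26: L (options 13(W), 24(W), 25(W) are all W)
n=27: W (go to 26, an L position)
n=28: W (go to 14, an L position)
n=29: W (go to 0, an L position)
n=30: W (go to 20, an L position)
n=31: W (go to 0, an L position)
n=32: L (options 16(W), 24(W), 28(W), 30(W), 31(W) are all W)
n=33: W (go to 32, an L position)
n=34: W (go to 32, an L position)
n=35: L (options 28(W), 30(W), 34(W) are all W)
L entries with 0 ≤ n ≤ 35: n = 0, 1, 4, 9, 14, 20, 26, 32, 35; that makes 9.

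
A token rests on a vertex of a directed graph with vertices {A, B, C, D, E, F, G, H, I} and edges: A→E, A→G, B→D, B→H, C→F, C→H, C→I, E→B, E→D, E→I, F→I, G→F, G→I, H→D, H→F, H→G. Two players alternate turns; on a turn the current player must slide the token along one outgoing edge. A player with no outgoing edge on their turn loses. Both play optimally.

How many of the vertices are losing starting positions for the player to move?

3

Classify positions by backward induction: terminal positions (no move available) are L. From any other position, the mover wins iff some move reaches an L.
Every edge goes from a vertex to one that appears earlier in the order D, I, F, G, H, C, B, E, A, so processing vertices in that order labels each vertex after all of its successors.
D: no outgoing edge → L
I: no outgoing edge → L
F: can move to I, which is L ⇒ W
G: can move to I, which is L ⇒ W
H: can move to D, which is L ⇒ W
C: can move to I, which is L ⇒ W
B: can move to D, which is L ⇒ W
E: can move to I, which is L ⇒ W
A: moves to E(W), G(W); every one is W ⇒ L
The L vertices are A, D, I; that is 3 in all.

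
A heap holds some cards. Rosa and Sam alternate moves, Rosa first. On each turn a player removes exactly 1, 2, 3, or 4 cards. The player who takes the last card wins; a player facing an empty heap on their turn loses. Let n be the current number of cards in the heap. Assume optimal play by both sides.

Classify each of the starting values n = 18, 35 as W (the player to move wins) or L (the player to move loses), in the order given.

Positions with no move are L. A position that does have a move is losing for the player to move precisely when every available move leads to a winning position for the opponent. Fill in the labels:
n=0: no move → L
n=1: can move to 0, which is L ⇒ W
n=2: can move to 0, which is L ⇒ W
n=3: can move to 0, which is L ⇒ W
n=4: can move to 0, which is L ⇒ W
n=5: moves to 4(W), 3(W), 2(W), 1(W); every one is W ⇒ L
n=6: can move to 5, which is L ⇒ W
n=7: can move to 5, which is L ⇒ W
n=8: can move to 5, which is L ⇒ W
n=9: can move to 5, which is L ⇒ W
n=10: moves to 9(W), 8(W), 7(W), 6(W); every one is W ⇒ L
n=11: can move to 10, which is L ⇒ W
n=12: can move to 10, which is L ⇒ W
n=13: can move to 10, which is L ⇒ W
n=14: can move to 10, which is L ⇒ W
n=15: moves to 14(W), 13(W), 12(W), 11(W); every one is W ⇒ L
n=16: can move to 15, which is L ⇒ W
n=17: can move to 15, which is L ⇒ W
n=18: can move to 15, which is L ⇒ W
n=19: can move to 15, which is L ⇒ W
n=20: moves to 19(W), 18(W), 17(W), 16(W); every one is W ⇒ L
n=21: can move to 20, which is L ⇒ W
n=22: can move to 20, which is L ⇒ W
n=23: can move to 20, which is L ⇒ W
n=24: can move to 20, which is L ⇒ W
n=25: moves to 24(W), 23(W), 22(W), 21(W); every one is W ⇒ L
n=26: can move to 25, which is L ⇒ W
n=27: can move to 25, which is L ⇒ W
n=28: can move to 25, which is L ⇒ W
n=29: can move to 25, which is L ⇒ W
n=30: moves to 29(W), 28(W), 27(W), 26(W); every one is W ⇒ L
n=31: can move to 30, which is L ⇒ W
n=32: can move to 30, which is L ⇒ W
n=33: can move to 30, which is L ⇒ W
n=34: can move to 30, which is L ⇒ W
n=35: moves to 34(W), 33(W), 32(W), 31(W); every one is W ⇒ L

18: W, 35: L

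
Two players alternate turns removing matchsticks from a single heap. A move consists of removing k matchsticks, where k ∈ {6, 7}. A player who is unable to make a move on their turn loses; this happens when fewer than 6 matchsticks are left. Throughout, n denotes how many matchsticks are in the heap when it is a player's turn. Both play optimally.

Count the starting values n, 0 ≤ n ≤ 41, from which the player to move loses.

21

Label each position W (a win for the player to move) or L (a loss). A position with no legal move is L; any other position is W exactly when some move reaches an L, and L when every move reaches a W.
n=0: no move → L
n=1: no move → L
n=2: no move → L
n=3: no move → L
n=4: no move → L
n=5: no move → L
n=6: reaches L-position 0 → W
n=7: reaches L-position 1 → W
n=8: reaches L-position 2 → W
n=9: reaches L-position 3 → W
n=10: reaches L-position 4 → W
n=11: reaches L-position 5 → W
n=12: reaches L-position 5 → W
n=13: only reaches 7(W), 6(W), all W → L
n=14: only reaches 8(W), 7(W), all W → L
n=15: only reaches 9(W), 8(W), all W → L
n=16: only reaches 10(W), 9(W), all W → L
n=17: only reaches 11(W), 10(W), all W → L
n=18: only reaches 12(W), 11(W), all W → L
n=19: reaches L-position 13 → W
n=20: reaches L-position 14 → W
n=21: reaches L-position 15 → W
n=22: reaches L-position 16 → W
n=23: reaches L-position 17 → W
n=24: reaches L-position 18 → W
n=25: reaches L-position 18 → W
n=26: only reaches 20(W), 19(W), all W → L
n=27: only reaches 21(W), 20(W), all W → L
n=28: only reaches 22(W), 21(W), all W → L
n=29: only reaches 23(W), 22(W), all W → L
n=30: only reaches 24(W), 23(W), all W → L
n=31: only reaches 25(W), 24(W), all W → L
n=32: reaches L-position 26 → W
n=33: reaches L-position 27 → W
n=34: reaches L-position 28 → W
n=35: reaches L-position 29 → W
n=36: reaches L-position 30 → W
n=37: reaches L-position 31 → W
n=38: reaches L-position 31 → W
n=39: only reaches 33(W), 32(W), all W → L
n=40: only reaches 34(W), 33(W), all W → L
n=41: only reaches 35(W), 34(W), all W → L
L entries with 0 ≤ n ≤ 41: n = 0, 1, 2, 3, 4, 5, 13, 14, 15, 16, 17, 18, 26, 27, 28, 29, 30, 31, 39, 40, 41; that makes 21.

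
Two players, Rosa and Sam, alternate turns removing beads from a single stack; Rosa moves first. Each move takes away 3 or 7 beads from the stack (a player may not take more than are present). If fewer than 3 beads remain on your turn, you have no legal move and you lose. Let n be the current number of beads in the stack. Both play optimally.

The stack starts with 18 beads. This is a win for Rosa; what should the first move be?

Remove 7, leaving 11.

Work bottom-up. With no move the player to move loses. Otherwise the position is W if at least one move leads to an L position for the opponent, and L if every move leads to a W.
n=0: no move → L
n=1: no move → L
n=2: no move → L
n=3: can move to 0, which is L ⇒ W
n=4: can move to 1, which is L ⇒ W
n=5: can move to 2, which is L ⇒ W
n=6: the only move is to 3(W), a W ⇒ L
n=7: can move to 0, which is L ⇒ W
n=8: can move to 1, which is L ⇒ W
n=9: can move to 6, which is L ⇒ W
n=10: moves to 7(W), 3(W); every one is W ⇒ L
n=11: moves to 8(W), 4(W); every one is W ⇒ L
n=12: moves to 9(W), 5(W); every one is W ⇒ L
n=13: can move to 10, which is L ⇒ W
n=14: can move to 11, which is L ⇒ W
n=15: can move to 12, which is L ⇒ W
n=16: moves to 13(W), 9(W); every one is W ⇒ L
n=17: can move to 10, which is L ⇒ W
n=18: can move to 11, which is L ⇒ W
From 18, the L positions reachable in one move are: 11.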